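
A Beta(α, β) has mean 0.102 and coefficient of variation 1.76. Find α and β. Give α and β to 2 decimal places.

α = 0.19, β = 1.65

Var = (CV·μ)² = (1.76×0.102)² = 0.032227.
α+β = μ(1−μ)/Var − 1 = 0.091596/0.032227 − 1 = 1.8422.
Thus α = 0.102·1.8422 = 0.19 and β = 0.898·1.8422 = 1.65.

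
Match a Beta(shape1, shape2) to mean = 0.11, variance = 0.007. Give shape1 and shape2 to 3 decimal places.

shape1 = 1.428, shape2 = 11.557

Let s = shape1+shape2. The Beta variance is μ(1−μ)/(s+1).
So s+1 = μ(1−μ)/σ² = (0.11×0.89)/0.007 = 0.0979/0.007 = 13.9857, giving s = 12.9857.
Then shape1 = μs = 0.11×12.9857 = 1.428 and shape2 = (1−μ)s = 0.89×12.9857 = 11.557.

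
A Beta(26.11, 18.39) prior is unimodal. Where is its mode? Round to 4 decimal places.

0.5908

With α,β > 1, mode = (α−1)/(α+β−2) = 25.11/42.50 = 0.5908.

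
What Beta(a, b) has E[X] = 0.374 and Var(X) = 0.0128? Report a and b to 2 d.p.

Let s = a+b. The Beta variance is μ(1−μ)/(s+1).
So s+1 = μ(1−μ)/σ² = (0.374×0.626)/0.0128 = 0.234124/0.0128 = 18.2909, giving s = 17.2909.
Then a = μs = 0.374×17.2909 = 6.47 and b = (1−μ)s = 0.626×17.2909 = 10.82.

a = 6.47, b = 10.82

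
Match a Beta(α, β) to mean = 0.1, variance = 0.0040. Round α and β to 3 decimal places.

α = 2.150, β = 19.350

Let s = α+β. The Beta variance is μ(1−μ)/(s+1).
So s+1 = μ(1−μ)/σ² = (0.1×0.9)/0.0040 = 0.09/0.0040 = 22.5000, giving s = 21.5000.
Then α = μs = 0.1×21.5000 = 2.150 and β = (1−μ)s = 0.9×21.5000 = 19.350.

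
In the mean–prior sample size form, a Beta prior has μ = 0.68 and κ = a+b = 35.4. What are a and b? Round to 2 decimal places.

a = 24.07, b = 11.33

Split κ in proportion μ : (1−μ): a = 0.68·35.4 = 24.07, b = 35.4 − 24.07 = 11.33.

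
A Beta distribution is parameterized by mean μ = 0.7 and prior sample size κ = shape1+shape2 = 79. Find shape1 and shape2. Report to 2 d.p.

shape1 = 55.30, shape2 = 23.70

Split κ in proportion μ : (1−μ): shape1 = 0.7·79 = 55.30, shape2 = 79 − 55.30 = 23.70.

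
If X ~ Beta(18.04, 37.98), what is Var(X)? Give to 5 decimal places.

0.00383

α+β = 56.02 and αβ = 685.1592, so Var = αβ/[(α+β)²(α+β+1)] = 685.1592/178942.467608 = 0.00383.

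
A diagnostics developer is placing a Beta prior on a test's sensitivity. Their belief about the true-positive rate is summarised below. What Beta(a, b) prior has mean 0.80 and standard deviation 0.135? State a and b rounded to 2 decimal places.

Variance = 0.135² = 0.018225. The moment-matching identity a+b = μ(1−μ)/Var − 1 gives
a+b = 0.1600/0.018225 − 1 = 7.7791, so a = μ·7.7791 = 6.22 and b = (1−μ)·7.7791 = 1.56.

a = 6.22, b = 1.56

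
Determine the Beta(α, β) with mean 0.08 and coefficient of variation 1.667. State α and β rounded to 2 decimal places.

α = 0.25, β = 2.89

σ = CV·μ = 1.667×0.08 = 0.13336, so σ² = 0.017785.
s+1 = μ(1−μ)/σ² = 0.0736/0.017785 = 4.1383, so s = α+β = 3.1383.
α = μs = 0.25, β = (1−μ)s = 2.89.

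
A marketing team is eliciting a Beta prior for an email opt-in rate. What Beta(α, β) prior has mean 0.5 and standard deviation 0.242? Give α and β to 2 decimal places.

α = 1.63, β = 1.63

σ² = 0.242² = 0.058564.
With s = α+β, Var = μ(1−μ)/(s+1), so s+1 = (0.5×0.5)/0.058564 = 4.2688 and s = 3.2688.
α = μs = 1.63, β = (1−μ)s = 1.63.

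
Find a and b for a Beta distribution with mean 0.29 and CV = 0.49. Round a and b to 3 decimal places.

Var = (CV·μ)² = (0.49×0.29)² = 0.020192.
a+b = μ(1−μ)/Var − 1 = 0.2059/0.020192 − 1 = 9.1969.
Thus a = 0.29·9.1969 = 2.667 and b = 0.71·9.1969 = 6.530.

a = 2.667, b = 6.530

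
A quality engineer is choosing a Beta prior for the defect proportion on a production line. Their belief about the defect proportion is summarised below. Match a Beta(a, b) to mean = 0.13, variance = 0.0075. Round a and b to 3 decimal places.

Write ν = a+b; then a = μν and Var = μ(1−μ)/(ν+1).
ν = μ(1−μ)/Var − 1 = 0.1131/0.0075 − 1 = 14.0800.
a = 0.13·14.0800 = 1.830, b = 0.87·14.0800 = 12.250.

a = 1.830, b = 12.250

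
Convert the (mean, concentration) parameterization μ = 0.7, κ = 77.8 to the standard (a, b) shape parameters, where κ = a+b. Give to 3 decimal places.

a = 54.460, b = 23.340

Split κ in proportion μ : (1−μ): a = 0.7·77.8 = 54.460, b = 77.8 − 54.460 = 23.340.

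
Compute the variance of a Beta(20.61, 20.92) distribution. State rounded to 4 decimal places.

0.0059

Var = αβ/[(α+β)²(α+β+1)] = (20.61×20.92)/(41.53²×42.53) = 431.1612/73353.230477 = 0.0059.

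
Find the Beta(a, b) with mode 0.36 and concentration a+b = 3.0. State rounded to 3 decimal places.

a = 1.360, b = 1.640

Mode = (a−1)/(κ−2) with κ = a+b, so a−1 = 0.36·1.0 = 0.360.
a = 1.360; b = κ − a = 1.640.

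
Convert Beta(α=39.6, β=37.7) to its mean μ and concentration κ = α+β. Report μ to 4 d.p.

κ = α+β = 39.6+37.7 = 77.3; μ = α/κ = 39.6/77.3 = 0.5123.

μ = 0.5123, κ = 77.3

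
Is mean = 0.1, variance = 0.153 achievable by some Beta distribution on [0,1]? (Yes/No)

No

The Beta variance bound is σ² < μ(1−μ).
Here μ(1−μ) = 0.1×0.9 = 0.09, and 0.153 ≥ 0.09.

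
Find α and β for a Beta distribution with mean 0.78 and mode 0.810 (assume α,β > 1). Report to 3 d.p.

With s = α+β: μ = α/s and mode = (α−1)/(s−2). Eliminating α = μs,
μs − 1 = m(s−2) ⇒ s(μ−m) = 1−2m ⇒ s = -0.620/-0.030 = 20.6667.
So α = μs = 16.120, β = (1−μ)s = 4.547.

α = 16.120, β = 4.547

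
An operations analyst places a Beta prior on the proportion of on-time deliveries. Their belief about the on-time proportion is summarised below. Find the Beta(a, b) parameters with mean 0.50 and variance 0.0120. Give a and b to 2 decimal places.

By moment matching, a+b = μ(1−μ)/σ² − 1 = (0.50·0.50)/0.0120 − 1 = 20.8333 − 1 = 19.8333.
Since a/(a+b) = μ, a = 0.50·19.8333 = 9.92 and b = 0.50·19.8333 = 9.92.

a = 9.92, b = 9.92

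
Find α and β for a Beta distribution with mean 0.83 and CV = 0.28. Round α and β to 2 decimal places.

α = 1.34, β = 0.27

Var = (CV·μ)² = (0.28×0.83)² = 0.054010.
α+β = μ(1−μ)/Var − 1 = 0.1411/0.054010 − 1 = 1.6125.
Thus α = 0.83·1.6125 = 1.34 and β = 0.17·1.6125 = 0.27.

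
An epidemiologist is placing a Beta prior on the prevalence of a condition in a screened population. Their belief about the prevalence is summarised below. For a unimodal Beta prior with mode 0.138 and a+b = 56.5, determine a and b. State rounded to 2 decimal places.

For a,b>1 the mode is (a−1)/(a+b−2), so a = mode·(κ−2)+1 = 0.138×54.5+1 = 8.52.
And b = (1−mode)·(κ−2)+1 = 0.862×54.5+1 = 47.98.

a = 8.52, b = 47.98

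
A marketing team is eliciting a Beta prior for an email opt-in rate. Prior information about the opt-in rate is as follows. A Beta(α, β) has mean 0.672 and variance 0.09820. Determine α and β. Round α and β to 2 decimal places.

Let s = α+β. The Beta variance is μ(1−μ)/(s+1).
So s+1 = μ(1−μ)/σ² = (0.672×0.328)/0.09820 = 0.220416/0.09820 = 2.2446, giving s = 1.2446.
Then α = μs = 0.672×1.2446 = 0.84 and β = (1−μ)s = 0.328×1.2446 = 0.41.

α = 0.84, β = 0.41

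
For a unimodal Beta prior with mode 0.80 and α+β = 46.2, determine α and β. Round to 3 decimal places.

Since the density peak of Beta(α,β) is at (α−1)/(α+β−2),
α = 1 + 0.80(46.2−2) = 36.360 and β = 46.2 − 36.360 = 9.840.

α = 36.360, β = 9.840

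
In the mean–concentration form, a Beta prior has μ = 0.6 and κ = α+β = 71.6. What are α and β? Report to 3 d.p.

α = μκ = 0.6×71.6 = 42.960 and β = (1−μ)κ = 0.4×71.6 = 28.640.

α = 42.960, β = 28.640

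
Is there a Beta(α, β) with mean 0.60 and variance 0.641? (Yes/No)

For any Beta, Var(X) < E[X]·(1−E[X]).
Here μ(1−μ) = 0.60×0.40 = 0.2400, and 0.641 ≥ 0.2400.

No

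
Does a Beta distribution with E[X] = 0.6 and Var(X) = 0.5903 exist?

The Beta variance bound is σ² < μ(1−μ).
Here μ(1−μ) = 0.6×0.4 = 0.24, and 0.5903 ≥ 0.24.

No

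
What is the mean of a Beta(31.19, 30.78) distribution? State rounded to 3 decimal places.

The Beta mean is α/(α+β) = 31.19/(31.19+30.78) = 0.503.

0.503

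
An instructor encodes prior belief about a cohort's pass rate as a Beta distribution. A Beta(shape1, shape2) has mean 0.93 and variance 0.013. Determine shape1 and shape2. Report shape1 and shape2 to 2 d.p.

By moment matching, shape1+shape2 = μ(1−μ)/σ² − 1 = (0.93·0.07)/0.013 − 1 = 5.0077 − 1 = 4.0077.
Since shape1/(shape1+shape2) = μ, shape1 = 0.93·4.0077 = 3.73 and shape2 = 0.07·4.0077 = 0.28.

shape1 = 3.73, shape2 = 0.28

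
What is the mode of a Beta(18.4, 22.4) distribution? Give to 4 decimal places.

0.4485

With α,β > 1, mode = (α−1)/(α+β−2) = 17.4/38.8 = 0.4485.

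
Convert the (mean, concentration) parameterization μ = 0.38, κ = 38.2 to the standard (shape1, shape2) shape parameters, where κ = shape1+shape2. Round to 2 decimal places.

Split κ in proportion μ : (1−μ): shape1 = 0.38·38.2 = 14.52, shape2 = 38.2 − 14.52 = 23.68.

shape1 = 14.52, shape2 = 23.68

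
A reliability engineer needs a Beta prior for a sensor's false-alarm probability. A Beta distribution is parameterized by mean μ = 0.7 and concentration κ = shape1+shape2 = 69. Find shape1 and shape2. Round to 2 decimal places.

shape1 = 48.30, shape2 = 20.70

shape1 = μκ = 0.7×69 = 48.30 and shape2 = (1−μ)κ = 0.3×69 = 20.70.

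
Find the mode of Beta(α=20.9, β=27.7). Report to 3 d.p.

0.427

With α,β > 1, mode = (α−1)/(α+β−2) = 19.9/46.6 = 0.427.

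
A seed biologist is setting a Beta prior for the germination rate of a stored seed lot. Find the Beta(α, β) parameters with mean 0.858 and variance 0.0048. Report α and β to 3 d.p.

α = 20.920, β = 3.462

Let s = α+β. The Beta variance is μ(1−μ)/(s+1).
So s+1 = μ(1−μ)/σ² = (0.858×0.142)/0.0048 = 0.121836/0.0048 = 25.3825, giving s = 24.3825.
Then α = μs = 0.858×24.3825 = 20.920 and β = (1−μ)s = 0.142×24.3825 = 3.462.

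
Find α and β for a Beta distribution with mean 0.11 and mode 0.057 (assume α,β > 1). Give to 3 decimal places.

α = 1.839, β = 14.878

With s = α+β: μ = α/s and mode = (α−1)/(s−2). Eliminating α = μs,
μs − 1 = m(s−2) ⇒ s(μ−m) = 1−2m ⇒ s = 0.886/0.053 = 16.7170.
So α = μs = 1.839, β = (1−μ)s = 14.878.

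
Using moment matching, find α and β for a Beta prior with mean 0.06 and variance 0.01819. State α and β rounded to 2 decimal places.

α = 0.13, β = 1.97

Let s = α+β. The Beta variance is μ(1−μ)/(s+1).
So s+1 = μ(1−μ)/σ² = (0.06×0.94)/0.01819 = 0.0564/0.01819 = 3.1006, giving s = 2.1006.
Then α = μs = 0.06×2.1006 = 0.13 and β = (1−μ)s = 0.94×2.1006 = 1.97.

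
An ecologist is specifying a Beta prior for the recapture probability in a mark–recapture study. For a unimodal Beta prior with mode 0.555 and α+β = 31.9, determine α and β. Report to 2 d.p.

α = 17.59, β = 14.31

For α,β>1 the mode is (α−1)/(α+β−2), so α = mode·(κ−2)+1 = 0.555×29.9+1 = 17.59.
And β = (1−mode)·(κ−2)+1 = 0.445×29.9+1 = 14.31.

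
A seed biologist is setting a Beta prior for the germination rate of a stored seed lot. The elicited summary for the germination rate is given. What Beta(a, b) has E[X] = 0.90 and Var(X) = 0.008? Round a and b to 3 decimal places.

a = 9.225, b = 1.025

Let s = a+b. The Beta variance is μ(1−μ)/(s+1).
So s+1 = μ(1−μ)/σ² = (0.90×0.10)/0.008 = 0.0900/0.008 = 11.2500, giving s = 10.2500.
Then a = μs = 0.90×10.2500 = 9.225 and b = (1−μ)s = 0.10×10.2500 = 1.025.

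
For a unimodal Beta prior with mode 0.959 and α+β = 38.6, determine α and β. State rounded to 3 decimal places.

Since the density peak of Beta(α,β) is at (α−1)/(α+β−2),
α = 1 + 0.959(38.6−2) = 36.099 and β = 38.6 − 36.099 = 2.501.

α = 36.099, β = 2.501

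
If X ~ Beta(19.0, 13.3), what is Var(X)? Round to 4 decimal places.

0.0073

α+β = 32.3 and αβ = 252.70, so Var = αβ/[(α+β)²(α+β+1)] = 252.70/34741.557 = 0.0073.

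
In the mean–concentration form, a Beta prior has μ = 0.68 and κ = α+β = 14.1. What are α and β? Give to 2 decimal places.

α = μκ = 0.68×14.1 = 9.59 and β = (1−μ)κ = 0.32×14.1 = 4.51.

α = 9.59, β = 4.51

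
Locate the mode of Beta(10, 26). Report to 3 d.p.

0.265

The density x^(α−1)(1−x)^(β−1) is maximised at (α−1)/(α+β−2) = 9/34 = 0.265.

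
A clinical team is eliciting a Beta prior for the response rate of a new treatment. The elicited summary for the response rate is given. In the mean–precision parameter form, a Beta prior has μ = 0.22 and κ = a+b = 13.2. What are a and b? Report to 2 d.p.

a = μκ = 0.22×13.2 = 2.90 and b = (1−μ)κ = 0.78×13.2 = 10.30.

a = 2.90, b = 10.30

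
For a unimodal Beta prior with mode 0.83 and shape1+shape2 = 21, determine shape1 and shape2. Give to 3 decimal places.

Since the density peak of Beta(shape1,shape2) is at (shape1−1)/(shape1+shape2−2),
shape1 = 1 + 0.83(21−2) = 16.770 and shape2 = 21 − 16.770 = 4.230.

shape1 = 16.770, shape2 = 4.230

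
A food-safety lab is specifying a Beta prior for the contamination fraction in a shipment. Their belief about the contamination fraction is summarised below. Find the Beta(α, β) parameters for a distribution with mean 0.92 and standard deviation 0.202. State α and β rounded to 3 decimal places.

α = 0.739, β = 0.064

σ² = 0.202² = 0.040804.
With s = α+β, Var = μ(1−μ)/(s+1), so s+1 = (0.92×0.08)/0.040804 = 1.8037 and s = 0.8037.
α = μs = 0.739, β = (1−μ)s = 0.064.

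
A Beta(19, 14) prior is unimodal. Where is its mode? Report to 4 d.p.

With α,β > 1, mode = (α−1)/(α+β−2) = 18/31 = 0.5806.

0.5806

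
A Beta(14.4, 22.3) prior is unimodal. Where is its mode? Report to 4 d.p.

With α,β > 1, mode = (α−1)/(α+β−2) = 13.4/34.7 = 0.3862.

0.3862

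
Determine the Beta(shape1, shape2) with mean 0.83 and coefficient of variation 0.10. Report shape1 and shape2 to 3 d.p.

Var = (CV·μ)² = (0.10×0.83)² = 0.006889.
shape1+shape2 = μ(1−μ)/Var − 1 = 0.1411/0.006889 − 1 = 19.4819.
Thus shape1 = 0.83·19.4819 = 16.170 and shape2 = 0.17·19.4819 = 3.312.

shape1 = 16.170, shape2 = 3.312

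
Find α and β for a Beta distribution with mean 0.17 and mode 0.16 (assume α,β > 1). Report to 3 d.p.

α = 11.560, β = 56.440

With s = α+β: μ = α/s and mode = (α−1)/(s−2). Eliminating α = μs,
μs − 1 = m(s−2) ⇒ s(μ−m) = 1−2m ⇒ s = 0.68/0.01 = 68.0000.
So α = μs = 11.560, β = (1−μ)s = 56.440.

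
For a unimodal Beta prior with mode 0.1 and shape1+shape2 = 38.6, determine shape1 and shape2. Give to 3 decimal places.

For shape1,shape2>1 the mode is (shape1−1)/(shape1+shape2−2), so shape1 = mode·(κ−2)+1 = 0.1×36.6+1 = 4.660.
And shape2 = (1−mode)·(κ−2)+1 = 0.9×36.6+1 = 33.940.

shape1 = 4.660, shape2 = 33.940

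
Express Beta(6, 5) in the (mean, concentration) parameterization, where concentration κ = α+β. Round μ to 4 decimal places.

μ = 0.5455, κ = 11

κ = α+β = 6+5 = 11; μ = α/κ = 6/11 = 0.5455.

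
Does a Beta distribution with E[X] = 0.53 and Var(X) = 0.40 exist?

The Beta variance bound is σ² < μ(1−μ).
Here μ(1−μ) = 0.53×0.47 = 0.2491, and 0.40 ≥ 0.2491.

No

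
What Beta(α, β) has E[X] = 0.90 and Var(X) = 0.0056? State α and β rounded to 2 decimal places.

Write ν = α+β; then α = μν and Var = μ(1−μ)/(ν+1).
ν = μ(1−μ)/Var − 1 = 0.0900/0.0056 − 1 = 15.0714.
α = 0.90·15.0714 = 13.56, β = 0.10·15.0714 = 1.51.

α = 13.56, β = 1.51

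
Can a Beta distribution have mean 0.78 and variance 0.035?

Yes

For any Beta, Var(X) < E[X]·(1−E[X]).
Here μ(1−μ) = 0.78×0.22 = 0.1716, and 0.035 < 0.1716.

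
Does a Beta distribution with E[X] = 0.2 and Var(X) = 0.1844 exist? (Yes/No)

No

For any Beta, Var(X) < E[X]·(1−E[X]).
Here μ(1−μ) = 0.2×0.8 = 0.16, and 0.1844 ≥ 0.16.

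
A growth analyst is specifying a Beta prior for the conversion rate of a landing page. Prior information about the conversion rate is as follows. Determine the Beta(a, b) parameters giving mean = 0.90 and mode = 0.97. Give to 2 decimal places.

Let s = a+b. Mean gives a = μs = 0.90s; mode gives (a−1)/(s−2) = 0.97.
Substituting: 0.90s − 1 = 0.97(s−2) = 0.97s − 1.94, so -0.07s = -0.94 and s = 13.4286.
Then a = 0.90×13.4286 = 12.09 and b = s−a = 1.34.

a = 12.09, b = 1.34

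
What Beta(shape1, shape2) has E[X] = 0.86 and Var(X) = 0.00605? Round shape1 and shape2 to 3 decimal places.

By moment matching, shape1+shape2 = μ(1−μ)/σ² − 1 = (0.86·0.14)/0.00605 − 1 = 19.9008 − 1 = 18.9008.
Since shape1/(shape1+shape2) = μ, shape1 = 0.86·18.9008 = 16.255 and shape2 = 0.14·18.9008 = 2.646.

shape1 = 16.255, shape2 = 2.646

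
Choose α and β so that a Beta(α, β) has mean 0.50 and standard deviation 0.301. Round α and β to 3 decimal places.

First σ² = 0.090601. Setting α = μn, β = (1−μ)n with n = α+β,
μ(1−μ)/(n+1) = 0.090601 ⇒ n+1 = 0.2500/0.090601 = 2.7594 ⇒ n = 1.7594.
Hence α = 0.50×1.7594 = 0.880, β = 0.50×1.7594 = 0.880.

α = 0.880, β = 0.880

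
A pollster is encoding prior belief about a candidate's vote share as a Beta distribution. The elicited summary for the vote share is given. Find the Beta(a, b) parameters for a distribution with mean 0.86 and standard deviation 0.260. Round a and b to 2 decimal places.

a = 0.67, b = 0.11

Variance = 0.260² = 0.067600. The moment-matching identity a+b = μ(1−μ)/Var − 1 gives
a+b = 0.1204/0.067600 − 1 = 0.7811, so a = μ·0.7811 = 0.67 and b = (1−μ)·0.7811 = 0.11.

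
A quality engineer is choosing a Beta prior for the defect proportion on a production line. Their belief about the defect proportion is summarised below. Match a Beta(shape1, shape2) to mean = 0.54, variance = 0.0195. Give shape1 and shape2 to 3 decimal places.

Let s = shape1+shape2. The Beta variance is μ(1−μ)/(s+1).
So s+1 = μ(1−μ)/σ² = (0.54×0.46)/0.0195 = 0.2484/0.0195 = 12.7385, giving s = 11.7385.
Then shape1 = μs = 0.54×11.7385 = 6.339 and shape2 = (1−μ)s = 0.46×11.7385 = 5.400.

shape1 = 6.339, shape2 = 5.400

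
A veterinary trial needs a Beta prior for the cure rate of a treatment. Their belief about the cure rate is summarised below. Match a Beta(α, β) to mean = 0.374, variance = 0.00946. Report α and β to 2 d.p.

By moment matching, α+β = μ(1−μ)/σ² − 1 = (0.374·0.626)/0.00946 − 1 = 24.7488 − 1 = 23.7488.
Since α/(α+β) = μ, α = 0.374·23.7488 = 8.88 and β = 0.626·23.7488 = 14.87.

α = 8.88, β = 14.87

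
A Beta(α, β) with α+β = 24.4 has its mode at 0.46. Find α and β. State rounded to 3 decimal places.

α = 11.304, β = 13.096

For α,β>1 the mode is (α−1)/(α+β−2), so α = mode·(κ−2)+1 = 0.46×22.4+1 = 11.304.
And β = (1−mode)·(κ−2)+1 = 0.54×22.4+1 = 13.096.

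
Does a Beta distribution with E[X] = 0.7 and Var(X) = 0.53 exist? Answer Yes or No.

No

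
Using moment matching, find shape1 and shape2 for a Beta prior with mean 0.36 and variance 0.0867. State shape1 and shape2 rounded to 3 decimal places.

shape1 = 0.597, shape2 = 1.061

Let s = shape1+shape2. The Beta variance is μ(1−μ)/(s+1).
So s+1 = μ(1−μ)/σ² = (0.36×0.64)/0.0867 = 0.2304/0.0867 = 2.6574, giving s = 1.6574.
Then shape1 = μs = 0.36×1.6574 = 0.597 and shape2 = (1−μ)s = 0.64×1.6574 = 1.061.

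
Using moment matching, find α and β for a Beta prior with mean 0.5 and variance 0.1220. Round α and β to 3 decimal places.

Let s = α+β. The Beta variance is μ(1−μ)/(s+1).
So s+1 = μ(1−μ)/σ² = (0.5×0.5)/0.1220 = 0.25/0.1220 = 2.0492, giving s = 1.0492.
Then α = μs = 0.5×1.0492 = 0.525 and β = (1−μ)s = 0.5×1.0492 = 0.525.

α = 0.525, β = 0.525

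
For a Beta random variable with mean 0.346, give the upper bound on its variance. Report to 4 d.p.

0.2263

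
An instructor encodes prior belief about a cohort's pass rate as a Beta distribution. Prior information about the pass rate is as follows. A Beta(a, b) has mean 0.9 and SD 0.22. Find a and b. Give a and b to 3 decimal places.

Variance = 0.22² = 0.0484. The moment-matching identity a+b = μ(1−μ)/Var − 1 gives
a+b = 0.09/0.0484 − 1 = 0.8595, so a = μ·0.8595 = 0.774 and b = (1−μ)·0.8595 = 0.086.

a = 0.774, b = 0.086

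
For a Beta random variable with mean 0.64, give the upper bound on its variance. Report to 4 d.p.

For fixed mean μ the Beta variance is μ(1−μ)/(α+β+1), increasing as α+β decreases.
Its least upper bound (not attained) is μ(1−μ) = 0.64·0.36 = 0.2304.

0.2304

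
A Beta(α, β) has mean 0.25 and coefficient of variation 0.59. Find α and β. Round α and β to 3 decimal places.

α = 1.905, β = 5.714

σ = CV·μ = 0.59×0.25 = 0.14750, so σ² = 0.021756.
s+1 = μ(1−μ)/σ² = 0.1875/0.021756 = 8.6182, so s = α+β = 7.6182.
α = μs = 1.905, β = (1−μ)s = 5.714.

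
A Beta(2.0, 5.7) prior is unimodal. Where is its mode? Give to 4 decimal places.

The density x^(α−1)(1−x)^(β−1) is maximised at (α−1)/(α+β−2) = 1.0/5.7 = 0.1754.

0.1754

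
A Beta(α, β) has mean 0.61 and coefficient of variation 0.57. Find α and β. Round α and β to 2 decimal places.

Var = (CV·μ)² = (0.57×0.61)² = 0.120895.
α+β = μ(1−μ)/Var − 1 = 0.2379/0.120895 − 1 = 0.9678.
Thus α = 0.61·0.9678 = 0.59 and β = 0.39·0.9678 = 0.38.

α = 0.59, β = 0.38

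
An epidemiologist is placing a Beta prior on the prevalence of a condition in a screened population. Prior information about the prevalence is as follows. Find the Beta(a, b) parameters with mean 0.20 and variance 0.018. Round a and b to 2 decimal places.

a = 1.58, b = 6.31

By moment matching, a+b = μ(1−μ)/σ² − 1 = (0.20·0.80)/0.018 − 1 = 8.8889 − 1 = 7.8889.
Since a/(a+b) = μ, a = 0.20·7.8889 = 1.58 and b = 0.80·7.8889 = 6.31.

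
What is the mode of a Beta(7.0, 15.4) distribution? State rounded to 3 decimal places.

With α,β > 1, mode = (α−1)/(α+β−2) = 6.0/20.4 = 0.294.

0.294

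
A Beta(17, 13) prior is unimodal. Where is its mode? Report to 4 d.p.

0.5714

With α,β > 1, mode = (α−1)/(α+β−2) = 16/28 = 0.5714.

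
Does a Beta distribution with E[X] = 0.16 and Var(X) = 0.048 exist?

Yes

For any Beta, Var(X) < E[X]·(1−E[X]).
Here μ(1−μ) = 0.16×0.84 = 0.1344, and 0.048 < 0.1344.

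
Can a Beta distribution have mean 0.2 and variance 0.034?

The Beta variance bound is σ² < μ(1−μ).
Here μ(1−μ) = 0.2×0.8 = 0.16, and 0.034 < 0.16.

Yes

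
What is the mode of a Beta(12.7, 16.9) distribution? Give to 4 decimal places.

0.4239

With α,β > 1, mode = (α−1)/(α+β−2) = 11.7/27.6 = 0.4239.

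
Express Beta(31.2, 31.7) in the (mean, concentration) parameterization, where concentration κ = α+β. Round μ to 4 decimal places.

κ = α+β = 31.2+31.7 = 62.9; μ = α/κ = 31.2/62.9 = 0.4960.

μ = 0.4960, κ = 62.9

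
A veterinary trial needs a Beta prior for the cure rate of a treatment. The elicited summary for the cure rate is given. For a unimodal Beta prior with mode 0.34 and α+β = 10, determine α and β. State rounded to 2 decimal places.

α = 3.72, β = 6.28

For α,β>1 the mode is (α−1)/(α+β−2), so α = mode·(κ−2)+1 = 0.34×8+1 = 3.72.
And β = (1−mode)·(κ−2)+1 = 0.66×8+1 = 6.28.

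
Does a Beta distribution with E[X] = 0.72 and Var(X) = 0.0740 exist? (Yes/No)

Yes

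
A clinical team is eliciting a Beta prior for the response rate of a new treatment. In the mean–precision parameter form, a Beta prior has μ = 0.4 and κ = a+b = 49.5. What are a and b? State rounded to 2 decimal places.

a = 19.80, b = 29.70

Split κ in proportion μ : (1−μ): a = 0.4·49.5 = 19.80, b = 49.5 − 19.80 = 29.70.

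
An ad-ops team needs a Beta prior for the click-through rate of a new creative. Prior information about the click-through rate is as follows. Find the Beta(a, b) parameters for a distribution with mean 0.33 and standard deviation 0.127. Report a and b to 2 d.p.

σ² = 0.127² = 0.016129.
With s = a+b, Var = μ(1−μ)/(s+1), so s+1 = (0.33×0.67)/0.016129 = 13.7082 and s = 12.7082.
a = μs = 4.19, b = (1−μ)s = 8.51.

a = 4.19, b = 8.51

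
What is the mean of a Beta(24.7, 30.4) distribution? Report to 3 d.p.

0.448

E[X] = α/(α+β) = 24.7/55.1 = 0.448.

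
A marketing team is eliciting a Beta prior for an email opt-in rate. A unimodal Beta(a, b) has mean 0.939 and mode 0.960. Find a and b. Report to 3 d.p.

a = 41.137, b = 2.672

Let s = a+b. Mean gives a = μs = 0.939s; mode gives (a−1)/(s−2) = 0.960.
Substituting: 0.939s − 1 = 0.960(s−2) = 0.960s − 1.920, so -0.021s = -0.920 and s = 43.8095.
Then a = 0.939×43.8095 = 41.137 and b = s−a = 2.672.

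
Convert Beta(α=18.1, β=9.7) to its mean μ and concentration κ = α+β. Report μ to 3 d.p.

κ = α+β = 18.1+9.7 = 27.8; μ = α/κ = 18.1/27.8 = 0.651.

μ = 0.651, κ = 27.8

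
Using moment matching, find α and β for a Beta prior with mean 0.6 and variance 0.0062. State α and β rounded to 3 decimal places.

Write ν = α+β; then α = μν and Var = μ(1−μ)/(ν+1).
ν = μ(1−μ)/Var − 1 = 0.24/0.0062 − 1 = 37.7097.
α = 0.6·37.7097 = 22.626, β = 0.4·37.7097 = 15.084.

α = 22.626, β = 15.084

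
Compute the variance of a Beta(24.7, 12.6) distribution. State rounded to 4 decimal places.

μ = 24.7/37.3 = 0.662198; Var = μ(1−μ)/(α+β+1) = 0.2236917/38.3 = 0.0058.

0.0058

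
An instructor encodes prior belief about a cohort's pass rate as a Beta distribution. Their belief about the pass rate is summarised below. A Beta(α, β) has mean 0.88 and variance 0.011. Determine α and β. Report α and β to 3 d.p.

By moment matching, α+β = μ(1−μ)/σ² − 1 = (0.88·0.12)/0.011 − 1 = 9.6000 − 1 = 8.6000.
Since α/(α+β) = μ, α = 0.88·8.6000 = 7.568 and β = 0.12·8.6000 = 1.032.

α = 7.568, β = 1.032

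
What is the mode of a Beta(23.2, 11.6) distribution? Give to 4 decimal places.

0.6768

The density x^(α−1)(1−x)^(β−1) is maximised at (α−1)/(α+β−2) = 22.2/32.8 = 0.6768.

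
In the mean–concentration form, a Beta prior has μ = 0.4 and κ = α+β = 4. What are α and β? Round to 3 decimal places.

α = μκ = 0.4×4 = 1.600 and β = (1−μ)κ = 0.6×4 = 2.400.

α = 1.600, β = 2.400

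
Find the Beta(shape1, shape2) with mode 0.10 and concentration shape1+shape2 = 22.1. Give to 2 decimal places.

Mode = (shape1−1)/(κ−2) with κ = shape1+shape2, so shape1−1 = 0.10·20.1 = 2.01.
shape1 = 3.01; shape2 = κ − shape1 = 19.09.

shape1 = 3.01, shape2 = 19.09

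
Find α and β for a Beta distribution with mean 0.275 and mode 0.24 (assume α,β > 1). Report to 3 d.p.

α = 4.086, β = 10.771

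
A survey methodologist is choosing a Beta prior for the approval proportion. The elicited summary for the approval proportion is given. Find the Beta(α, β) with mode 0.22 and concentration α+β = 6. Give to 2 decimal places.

Mode = (α−1)/(κ−2) with κ = α+β, so α−1 = 0.22·4 = 0.88.
α = 1.88; β = κ − α = 4.12.

α = 1.88, β = 4.12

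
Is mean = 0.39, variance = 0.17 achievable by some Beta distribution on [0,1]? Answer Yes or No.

Yes

For any Beta, Var(X) < E[X]·(1−E[X]).
Here μ(1−μ) = 0.39×0.61 = 0.2379, and 0.17 < 0.2379.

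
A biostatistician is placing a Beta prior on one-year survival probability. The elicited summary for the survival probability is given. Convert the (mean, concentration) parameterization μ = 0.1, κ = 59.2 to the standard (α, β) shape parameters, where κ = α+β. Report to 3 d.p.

α = 5.920, β = 53.280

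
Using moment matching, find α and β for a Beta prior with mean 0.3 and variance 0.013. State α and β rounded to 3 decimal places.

α = 4.546, β = 10.608

By moment matching, α+β = μ(1−μ)/σ² − 1 = (0.3·0.7)/0.013 − 1 = 16.1538 − 1 = 15.1538.
Since α/(α+β) = μ, α = 0.3·15.1538 = 4.546 and β = 0.7·15.1538 = 10.608.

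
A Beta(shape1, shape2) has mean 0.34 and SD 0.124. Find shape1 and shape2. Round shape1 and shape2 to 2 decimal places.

shape1 = 4.62, shape2 = 8.97

σ² = 0.124² = 0.015376.
With s = shape1+shape2, Var = μ(1−μ)/(s+1), so s+1 = (0.34×0.66)/0.015376 = 14.5942 and s = 13.5942.
shape1 = μs = 4.62, shape2 = (1−μ)s = 8.97.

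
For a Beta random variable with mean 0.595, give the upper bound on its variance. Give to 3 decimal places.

0.241

Var = μ(1−μ)/(α+β+1), which approaches μ(1−μ) as α+β → 0.
So the supremum is μ(1−μ) = 0.595×0.405 = 0.241.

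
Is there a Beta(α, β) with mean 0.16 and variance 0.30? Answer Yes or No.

No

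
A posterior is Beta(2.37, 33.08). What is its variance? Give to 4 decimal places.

0.0017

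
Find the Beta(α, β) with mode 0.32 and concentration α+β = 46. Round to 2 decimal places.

α = 15.08, β = 30.92

Mode = (α−1)/(κ−2) with κ = α+β, so α−1 = 0.32·44 = 14.08.
α = 15.08; β = κ − α = 30.92.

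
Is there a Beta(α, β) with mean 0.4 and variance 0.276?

No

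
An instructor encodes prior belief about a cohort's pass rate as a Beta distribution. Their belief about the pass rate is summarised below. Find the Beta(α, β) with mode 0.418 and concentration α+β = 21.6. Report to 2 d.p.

α = 9.19, β = 12.41

Since the density peak of Beta(α,β) is at (α−1)/(α+β−2),
α = 1 + 0.418(21.6−2) = 9.19 and β = 21.6 − 9.19 = 12.41.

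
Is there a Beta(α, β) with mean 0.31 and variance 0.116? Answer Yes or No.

Yes

For any Beta, Var(X) < E[X]·(1−E[X]).
Here μ(1−μ) = 0.31×0.69 = 0.2139, and 0.116 < 0.2139.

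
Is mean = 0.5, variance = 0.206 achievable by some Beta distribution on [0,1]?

Yes

For any Beta, Var(X) < E[X]·(1−E[X]).
Here μ(1−μ) = 0.5×0.5 = 0.25, and 0.206 < 0.25.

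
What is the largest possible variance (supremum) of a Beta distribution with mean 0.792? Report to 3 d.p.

Var = μ(1−μ)/(α+β+1), which approaches μ(1−μ) as α+β → 0.
So the supremum is μ(1−μ) = 0.792×0.208 = 0.165.

0.165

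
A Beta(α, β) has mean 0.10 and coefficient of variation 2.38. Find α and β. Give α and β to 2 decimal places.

α = 0.06, β = 0.53

σ = CV·μ = 2.38×0.10 = 0.23800, so σ² = 0.056644.
s+1 = μ(1−μ)/σ² = 0.0900/0.056644 = 1.5889, so s = α+β = 0.5889.
α = μs = 0.06, β = (1−μ)s = 0.53.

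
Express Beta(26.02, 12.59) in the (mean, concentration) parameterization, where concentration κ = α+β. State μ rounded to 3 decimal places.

κ = α+β = 26.02+12.59 = 38.61; μ = α/κ = 26.02/38.61 = 0.674.

μ = 0.674, κ = 38.61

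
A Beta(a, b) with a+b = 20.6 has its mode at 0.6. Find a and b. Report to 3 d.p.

a = 12.160, b = 8.440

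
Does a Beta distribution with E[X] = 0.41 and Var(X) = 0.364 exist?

No

For any Beta, Var(X) < E[X]·(1−E[X]).
Here μ(1−μ) = 0.41×0.59 = 0.2419, and 0.364 ≥ 0.2419.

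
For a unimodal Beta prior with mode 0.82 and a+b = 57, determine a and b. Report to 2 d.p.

a = 46.10, b = 10.90

For a,b>1 the mode is (a−1)/(a+b−2), so a = mode·(κ−2)+1 = 0.82×55+1 = 46.10.
And b = (1−mode)·(κ−2)+1 = 0.18×55+1 = 10.90.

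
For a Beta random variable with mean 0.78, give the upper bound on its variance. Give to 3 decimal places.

For fixed mean μ the Beta variance is μ(1−μ)/(α+β+1), increasing as α+β decreases.
Its least upper bound (not attained) is μ(1−μ) = 0.78·0.22 = 0.172.

0.172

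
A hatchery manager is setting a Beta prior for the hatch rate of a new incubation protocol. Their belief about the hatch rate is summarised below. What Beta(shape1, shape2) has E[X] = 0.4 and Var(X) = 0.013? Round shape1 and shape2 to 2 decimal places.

Write ν = shape1+shape2; then shape1 = μν and Var = μ(1−μ)/(ν+1).
ν = μ(1−μ)/Var − 1 = 0.24/0.013 − 1 = 17.4615.
shape1 = 0.4·17.4615 = 6.98, shape2 = 0.6·17.4615 = 10.48.

shape1 = 6.98, shape2 = 10.48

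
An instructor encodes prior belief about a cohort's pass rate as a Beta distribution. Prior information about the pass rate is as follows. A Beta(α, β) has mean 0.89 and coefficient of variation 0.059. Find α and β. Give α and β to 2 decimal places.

σ = CV·μ = 0.059×0.89 = 0.05251, so σ² = 0.002757.
s+1 = μ(1−μ)/σ² = 0.0979/0.002757 = 35.5057, so s = α+β = 34.5057.
α = μs = 30.71, β = (1−μ)s = 3.80.

α = 30.71, β = 3.80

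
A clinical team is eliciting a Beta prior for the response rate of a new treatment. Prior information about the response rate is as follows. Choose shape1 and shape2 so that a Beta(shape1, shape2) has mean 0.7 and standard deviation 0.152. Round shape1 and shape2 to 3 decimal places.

shape1 = 5.663, shape2 = 2.427

First σ² = 0.023104. Setting shape1 = μn, shape2 = (1−μ)n with n = shape1+shape2,
μ(1−μ)/(n+1) = 0.023104 ⇒ n+1 = 0.21/0.023104 = 9.0893 ⇒ n = 8.0893.
Hence shape1 = 0.7×8.0893 = 5.663, shape2 = 0.3×8.0893 = 2.427.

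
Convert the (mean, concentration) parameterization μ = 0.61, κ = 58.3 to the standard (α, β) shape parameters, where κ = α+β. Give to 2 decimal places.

Split κ in proportion μ : (1−μ): α = 0.61·58.3 = 35.56, β = 58.3 − 35.56 = 22.74.

α = 35.56, β = 22.74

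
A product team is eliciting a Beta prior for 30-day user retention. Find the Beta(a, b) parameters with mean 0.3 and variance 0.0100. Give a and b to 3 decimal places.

a = 6.000, b = 14.000

Let s = a+b. The Beta variance is μ(1−μ)/(s+1).
So s+1 = μ(1−μ)/σ² = (0.3×0.7)/0.0100 = 0.21/0.0100 = 21.0000, giving s = 20.0000.
Then a = μs = 0.3×20.0000 = 6.000 and b = (1−μ)s = 0.7×20.0000 = 14.000.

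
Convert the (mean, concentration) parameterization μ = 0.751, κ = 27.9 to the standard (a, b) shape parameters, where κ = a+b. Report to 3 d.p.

Split κ in proportion μ : (1−μ): a = 0.751·27.9 = 20.953, b = 27.9 − 20.953 = 6.947.

a = 20.953, b = 6.947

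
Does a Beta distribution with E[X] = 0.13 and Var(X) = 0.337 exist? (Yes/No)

No

For any Beta, Var(X) < E[X]·(1−E[X]).
Here μ(1−μ) = 0.13×0.87 = 0.1131, and 0.337 ≥ 0.1131.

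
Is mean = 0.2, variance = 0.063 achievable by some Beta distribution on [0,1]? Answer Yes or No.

Yes

The Beta variance bound is σ² < μ(1−μ).
Here μ(1−μ) = 0.2×0.8 = 0.16, and 0.063 < 0.16.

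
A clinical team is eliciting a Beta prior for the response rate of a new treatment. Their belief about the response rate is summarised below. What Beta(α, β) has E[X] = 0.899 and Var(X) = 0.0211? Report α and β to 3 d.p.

α = 2.970, β = 0.334

Write ν = α+β; then α = μν and Var = μ(1−μ)/(ν+1).
ν = μ(1−μ)/Var − 1 = 0.090799/0.0211 − 1 = 3.3033.
α = 0.899·3.3033 = 2.970, β = 0.101·3.3033 = 0.334.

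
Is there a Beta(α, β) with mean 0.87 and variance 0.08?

For any Beta, Var(X) < E[X]·(1−E[X]).
Here μ(1−μ) = 0.87×0.13 = 0.1131, and 0.08 < 0.1131.

Yes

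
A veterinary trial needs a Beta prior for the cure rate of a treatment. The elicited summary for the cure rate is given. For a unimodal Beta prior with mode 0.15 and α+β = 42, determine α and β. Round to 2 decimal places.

α = 7.00, β = 35.00

For α,β>1 the mode is (α−1)/(α+β−2), so α = mode·(κ−2)+1 = 0.15×40+1 = 7.00.
And β = (1−mode)·(κ−2)+1 = 0.85×40+1 = 35.00.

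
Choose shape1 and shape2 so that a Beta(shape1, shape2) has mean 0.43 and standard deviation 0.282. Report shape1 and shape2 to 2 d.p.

σ² = 0.282² = 0.079524.
With s = shape1+shape2, Var = μ(1−μ)/(s+1), so s+1 = (0.43×0.57)/0.079524 = 3.0821 and s = 2.0821.
shape1 = μs = 0.90, shape2 = (1−μ)s = 1.19.

shape1 = 0.90, shape2 = 1.19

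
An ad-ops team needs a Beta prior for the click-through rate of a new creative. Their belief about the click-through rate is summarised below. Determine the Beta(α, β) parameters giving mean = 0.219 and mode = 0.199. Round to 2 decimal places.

α = 6.59, β = 23.51

With s = α+β: μ = α/s and mode = (α−1)/(s−2). Eliminating α = μs,
μs − 1 = m(s−2) ⇒ s(μ−m) = 1−2m ⇒ s = 0.602/0.020 = 30.1000.
So α = μs = 6.59, β = (1−μ)s = 23.51.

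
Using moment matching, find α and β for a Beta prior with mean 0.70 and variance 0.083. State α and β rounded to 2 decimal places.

α = 1.07, β = 0.46

By moment matching, α+β = μ(1−μ)/σ² − 1 = (0.70·0.30)/0.083 − 1 = 2.5301 − 1 = 1.5301.
Since α/(α+β) = μ, α = 0.70·1.5301 = 1.07 and β = 0.30·1.5301 = 0.46.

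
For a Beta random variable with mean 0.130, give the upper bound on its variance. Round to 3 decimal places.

For fixed mean μ the Beta variance is μ(1−μ)/(α+β+1), increasing as α+β decreases.
Its least upper bound (not attained) is μ(1−μ) = 0.130·0.870 = 0.113.

0.113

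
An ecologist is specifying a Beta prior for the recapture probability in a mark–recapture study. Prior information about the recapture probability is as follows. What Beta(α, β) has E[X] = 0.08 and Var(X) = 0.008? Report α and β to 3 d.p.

By moment matching, α+β = μ(1−μ)/σ² − 1 = (0.08·0.92)/0.008 − 1 = 9.2000 − 1 = 8.2000.
Since α/(α+β) = μ, α = 0.08·8.2000 = 0.656 and β = 0.92·8.2000 = 7.544.

α = 0.656, β = 7.544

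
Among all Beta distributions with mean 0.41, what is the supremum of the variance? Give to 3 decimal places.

For fixed mean μ the Beta variance is μ(1−μ)/(α+β+1), increasing as α+β decreases.
Its least upper bound (not attained) is μ(1−μ) = 0.41·0.59 = 0.242.

0.242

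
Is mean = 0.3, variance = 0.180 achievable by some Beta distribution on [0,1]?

The Beta variance bound is σ² < μ(1−μ).
Here μ(1−μ) = 0.3×0.7 = 0.21, and 0.180 < 0.21.

Yes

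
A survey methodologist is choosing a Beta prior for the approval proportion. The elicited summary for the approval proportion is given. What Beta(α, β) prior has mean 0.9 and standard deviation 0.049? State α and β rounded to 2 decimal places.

α = 32.84, β = 3.65

σ² = 0.049² = 0.002401.
With s = α+β, Var = μ(1−μ)/(s+1), so s+1 = (0.9×0.1)/0.002401 = 37.4844 and s = 36.4844.
α = μs = 32.84, β = (1−μ)s = 3.65.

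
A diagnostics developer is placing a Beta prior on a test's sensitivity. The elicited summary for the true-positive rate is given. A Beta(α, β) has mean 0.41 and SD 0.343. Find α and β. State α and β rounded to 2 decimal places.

Variance = 0.343² = 0.117649. The moment-matching identity α+β = μ(1−μ)/Var − 1 gives
α+β = 0.2419/0.117649 − 1 = 1.0561, so α = μ·1.0561 = 0.43 and β = (1−μ)·1.0561 = 0.62.

α = 0.43, β = 0.62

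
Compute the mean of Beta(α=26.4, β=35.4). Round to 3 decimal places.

E[X] = α/(α+β) = 26.4/61.8 = 0.427.

0.427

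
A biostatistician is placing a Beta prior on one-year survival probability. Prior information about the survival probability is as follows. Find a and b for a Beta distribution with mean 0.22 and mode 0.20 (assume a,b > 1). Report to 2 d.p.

Let s = a+b. Mean gives a = μs = 0.22s; mode gives (a−1)/(s−2) = 0.20.
Substituting: 0.22s − 1 = 0.20(s−2) = 0.20s − 0.40, so 0.02s = 0.60 and s = 30.0000.
Then a = 0.22×30.0000 = 6.60 and b = s−a = 23.40.

a = 6.60, b = 23.40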